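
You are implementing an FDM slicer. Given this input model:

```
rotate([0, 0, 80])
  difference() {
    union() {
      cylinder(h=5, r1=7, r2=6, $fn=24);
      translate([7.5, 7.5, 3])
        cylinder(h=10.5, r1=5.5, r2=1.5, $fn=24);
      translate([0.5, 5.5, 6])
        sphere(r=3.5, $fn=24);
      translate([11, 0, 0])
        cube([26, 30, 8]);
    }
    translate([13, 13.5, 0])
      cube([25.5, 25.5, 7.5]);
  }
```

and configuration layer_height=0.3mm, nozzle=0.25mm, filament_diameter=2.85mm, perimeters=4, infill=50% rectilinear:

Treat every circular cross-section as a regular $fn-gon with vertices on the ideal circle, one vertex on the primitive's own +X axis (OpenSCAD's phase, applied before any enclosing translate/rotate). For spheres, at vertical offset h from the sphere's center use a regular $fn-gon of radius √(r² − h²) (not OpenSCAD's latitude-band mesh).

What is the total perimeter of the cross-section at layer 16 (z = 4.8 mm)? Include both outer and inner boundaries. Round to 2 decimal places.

160.33 mm

At z = 4.8 mm: the cone (r1=7→r2=6) has section circumradius 6.040 here — a regular 24-gon (perimeter = 2·24·6.040·sin(180°/24) = 37.84 mm); the cone at (7.5, 7.5): at t=0.171 of its height the radius interpolates to r₁+(r₂−r₁)t = 4.814, giving a regular 24-gon of that circumradius (perimeter = 2·24·4.814·sin(180°/24) = 30.16 mm); the sphere at (0.5, 5.5): section is a regular 24-gon, circumradius = √(r²−h²) = √(3.5²−1.2²) = 3.288 (perimeter = 2·24·3.288·sin(180°/24) = 20.60 mm); the cube at (11, 0) (footprint 26×30) is included at this height (perimeter 112.00 mm); Taking the union: the regions partially overlap (shared area 25.68 mm²), so the edge portions inside another operand are dropped and the merged outline is re-measured after clipping — boundary = 160.33 mm; the 25.5×25.5 cube at (13, 13.5) contributes its full rectangle (perimeter 102.00 mm); After the difference (first − rest): starting from that combined region, the 25.5×25.5 cube at (13, 13.5) partially overlaps it — only the 396.00 mm² overlap (of its 650.25 mm²) is removed, clipping the outline — boundary = 160.33 mm; (whole slice rotated 80° about Z — lengths, areas and connectivity unchanged). Overall, the cross-section is a single solid region. Total boundary length (outer) = 160.33 mm.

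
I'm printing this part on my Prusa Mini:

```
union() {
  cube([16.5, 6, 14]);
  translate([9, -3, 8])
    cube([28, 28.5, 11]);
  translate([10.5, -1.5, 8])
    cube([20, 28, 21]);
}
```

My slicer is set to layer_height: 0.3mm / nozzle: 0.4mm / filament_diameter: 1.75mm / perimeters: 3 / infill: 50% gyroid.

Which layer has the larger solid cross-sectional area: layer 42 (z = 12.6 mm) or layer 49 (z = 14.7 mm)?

layer 42 (z = 12.6 mm)

Layer 42 (z = 12.6): the 16.5×6 cube contributes its full rectangle (area 99.00 mm²); the cube at (9, -3) (footprint 28×28.5) is included at this height (area 798.00 mm²); the cube at (10.5, -1.5) (footprint 20×28) is included at this height (area 560.00 mm²); Merging all regions: the regions partially overlap — summed areas 1457.00 mm² minus the doubly-counted overlap 585.00 mm² gives 872.00 mm² — area = 872.00 mm². So its area = 872.00 mm². Layer 49 (z = 14.7): the cube is not intersected at this z (z outside [0, 14]); the cube at (9, -3) is present — its section is the full 28×28.5 rectangle (area 798.00 mm²); the cube at (10.5, -1.5) is present — its section is the full 20×28 rectangle (area 560.00 mm²); Merging all regions: the regions partially overlap — summed areas 1358.00 mm² minus the doubly-counted overlap 540.00 mm² gives 818.00 mm² — area = 818.00 mm². So its area = 818.00 mm². Layer 42 is larger (872.00 vs 818.00 mm²).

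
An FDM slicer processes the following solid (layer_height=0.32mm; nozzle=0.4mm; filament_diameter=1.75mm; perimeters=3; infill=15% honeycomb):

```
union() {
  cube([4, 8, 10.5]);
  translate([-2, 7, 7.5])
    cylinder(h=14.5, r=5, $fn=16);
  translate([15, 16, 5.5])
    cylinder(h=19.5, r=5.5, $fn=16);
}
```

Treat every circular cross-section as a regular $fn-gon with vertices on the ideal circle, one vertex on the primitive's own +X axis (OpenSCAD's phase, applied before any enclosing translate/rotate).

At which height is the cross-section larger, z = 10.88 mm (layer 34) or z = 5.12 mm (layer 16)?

Layer 34 (z = 10.88): the cube does not reach this height (z outside [0, 10.5]); the r=5 cylinder at (-2, 7) gives a regular 16-gon of circumradius 5 (constant along its height) (area = (16/2)·5.000²·sin(360°/16) = 76.54 mm²); the r=5.5 cylinder at (15, 16) gives a regular 16-gon of circumradius 5.5 (constant along its height) (area = (16/2)·5.500²·sin(360°/16) = 92.61 mm²); Merging all regions: the 2 present regions are separate (no shared area or edge), so areas and boundary lengths simply add and each stays a separate island — area = 169.15 mm². So its area = 169.15 mm². Layer 16 (z = 5.12): the cube is present — its section is the full 4×8 rectangle (area 32.00 mm²); the cylinder at (-2, 7) does not reach this height (z outside [7.5, 22]); the cylinder at (15, 16) does not reach this height (z outside [5.5, 25]); Combining (union): only the 4×8 cube is present, so the union is just that shape — area = 32.00 mm². So its area = 32.00 mm². Layer 34 is larger (169.15 vs 32.00 mm²).

layer 34 (z = 10.88 mm)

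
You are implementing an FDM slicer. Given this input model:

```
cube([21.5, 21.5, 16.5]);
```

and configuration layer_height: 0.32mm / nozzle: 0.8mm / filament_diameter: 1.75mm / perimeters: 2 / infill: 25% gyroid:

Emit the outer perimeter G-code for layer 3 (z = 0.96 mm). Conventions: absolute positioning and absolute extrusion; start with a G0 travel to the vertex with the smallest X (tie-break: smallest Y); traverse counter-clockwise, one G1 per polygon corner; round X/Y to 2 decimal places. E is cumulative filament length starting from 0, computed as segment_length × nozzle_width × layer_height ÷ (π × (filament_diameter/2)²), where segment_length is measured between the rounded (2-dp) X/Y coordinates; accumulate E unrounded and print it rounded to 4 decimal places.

G0 X0.00 Y0.00 Z0.96
G1 X21.50 Y0.00 E2.2883
G1 X21.50 Y21.50 E4.5766
G1 X0.00 Y21.50 E6.8649
G1 X0.00 Y0.00 E9.1532

At z = 0.96 mm: the cube is present — its section is the full 21.5×21.5 rectangle. The outline is a single polygon with 4 vertices. Extrusion per mm of travel: 0.8 × 0.32 / (π × 0.875²) = 0.106432. Accumulating E over each segment gives final E = 9.1532.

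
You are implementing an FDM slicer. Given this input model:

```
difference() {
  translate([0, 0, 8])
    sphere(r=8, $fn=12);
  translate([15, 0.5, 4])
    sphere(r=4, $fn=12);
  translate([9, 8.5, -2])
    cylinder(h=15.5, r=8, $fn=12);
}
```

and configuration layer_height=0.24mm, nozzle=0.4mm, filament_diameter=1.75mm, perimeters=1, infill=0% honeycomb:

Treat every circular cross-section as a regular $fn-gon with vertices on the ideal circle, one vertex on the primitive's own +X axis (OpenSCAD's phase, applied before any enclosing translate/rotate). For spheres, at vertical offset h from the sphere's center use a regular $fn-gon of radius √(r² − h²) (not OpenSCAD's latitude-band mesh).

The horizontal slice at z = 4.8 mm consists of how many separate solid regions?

1

At z = 4.8 mm: the sphere: section is a regular 12-gon, circumradius = √(r²−h²) = √(8²−3.2²) = 7.332; the sphere at (15, 0.5): section is a regular 12-gon, circumradius = √(r²−h²) = √(4²−0.8²) = 3.919; the r=8 cylinder at (9, 8.5) contributes a regular 12-gon of circumradius 8; Taking the first minus the rest: starting from the r=8 sphere, the r=4 sphere at (15, 0.5) misses the remaining region (no effect); the r=8 cylinder at (9, 8.5) partially overlaps it — only the 14.76 mm² overlap (of its 192.00 mm²) is removed, clipping the outline — 1 connected region. The result has 1 disconnected region.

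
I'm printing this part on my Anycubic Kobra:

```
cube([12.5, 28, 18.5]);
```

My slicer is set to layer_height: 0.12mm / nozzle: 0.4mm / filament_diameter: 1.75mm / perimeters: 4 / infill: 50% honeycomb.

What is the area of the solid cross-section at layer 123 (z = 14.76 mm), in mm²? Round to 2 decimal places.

350.00 mm²

At z = 14.76 mm: the 12.5×28 cube contributes its full rectangle (area 350.00 mm²). Overall, the cross-section is a single solid region. Net area = 350.00 mm².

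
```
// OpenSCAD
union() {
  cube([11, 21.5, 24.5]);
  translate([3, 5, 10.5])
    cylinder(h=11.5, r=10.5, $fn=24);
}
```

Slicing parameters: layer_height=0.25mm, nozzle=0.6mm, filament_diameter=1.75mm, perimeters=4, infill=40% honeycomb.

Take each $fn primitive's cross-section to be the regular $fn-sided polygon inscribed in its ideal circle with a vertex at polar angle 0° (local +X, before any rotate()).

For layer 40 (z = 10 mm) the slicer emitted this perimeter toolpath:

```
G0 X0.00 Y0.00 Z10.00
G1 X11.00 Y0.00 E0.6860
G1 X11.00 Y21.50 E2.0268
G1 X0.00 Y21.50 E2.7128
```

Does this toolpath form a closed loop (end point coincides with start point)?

no

Start point (G0): (0.00, 0.00). End point (last G1): the path does not return to the start — open.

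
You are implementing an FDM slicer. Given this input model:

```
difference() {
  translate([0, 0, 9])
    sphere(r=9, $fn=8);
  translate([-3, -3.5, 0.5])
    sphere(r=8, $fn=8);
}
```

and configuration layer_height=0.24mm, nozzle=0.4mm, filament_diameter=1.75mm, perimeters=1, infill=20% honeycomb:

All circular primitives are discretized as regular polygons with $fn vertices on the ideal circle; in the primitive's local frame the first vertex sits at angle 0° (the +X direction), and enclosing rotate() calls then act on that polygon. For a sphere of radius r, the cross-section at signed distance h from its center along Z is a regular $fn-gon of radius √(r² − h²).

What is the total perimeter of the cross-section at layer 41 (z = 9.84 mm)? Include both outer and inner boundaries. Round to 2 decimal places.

At z = 9.84 mm: the r=9 sphere slices to a regular 8-gon of circumradius 8.961 (√(r²−h²) with h=0.84 from center) (perimeter = 2·8·8.961·sin(180°/8) = 54.87 mm); the sphere at (-3, -3.5) is absent (|z−center|=9.340 > r=8); Taking the first minus the rest: none of the subtracted shapes is present at this height, so the r=9 sphere is unchanged — boundary = 54.87 mm. Overall, the cross-section is a single solid region. Total boundary length (outer) = 54.87 mm.

54.87 mm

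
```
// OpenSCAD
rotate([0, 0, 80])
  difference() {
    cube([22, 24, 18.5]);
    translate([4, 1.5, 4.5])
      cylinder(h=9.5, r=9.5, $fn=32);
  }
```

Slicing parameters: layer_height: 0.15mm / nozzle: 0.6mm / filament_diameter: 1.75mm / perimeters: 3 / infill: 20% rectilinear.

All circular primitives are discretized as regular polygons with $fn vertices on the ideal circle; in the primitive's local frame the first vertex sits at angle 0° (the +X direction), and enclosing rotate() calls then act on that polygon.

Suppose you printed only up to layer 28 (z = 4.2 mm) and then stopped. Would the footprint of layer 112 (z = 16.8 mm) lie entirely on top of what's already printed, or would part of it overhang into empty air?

entirely on top

Compare the two slices. At z = 4.2: the cube (footprint 22×24) is included at this height (area 528.00 mm²); the cylinder at (4, 1.5) is not intersected at this z (z outside [4.5, 14]); Taking the first minus the rest: none of the subtracted shapes is present at this height, so the 22×24 cube is unchanged — area = 528.00 mm²; (whole slice rotated 80° about Z — lengths, areas and connectivity unchanged). At z = 16.8: the cube is present — its section is the full 22×24 rectangle (area 528.00 mm²); the cylinder at (4, 1.5) is not intersected at this z (z outside [4.5, 14]); After the difference (first − rest): none of the subtracted shapes is present at this height, so the 22×24 cube is unchanged — area = 528.00 mm²; (rotated 80° about Z; rotation is an isometry so areas/perimeters/island counts are preserved). Checking containment: the cross-section at z = 16.8 is a subset of the cross-section at z = 4.2.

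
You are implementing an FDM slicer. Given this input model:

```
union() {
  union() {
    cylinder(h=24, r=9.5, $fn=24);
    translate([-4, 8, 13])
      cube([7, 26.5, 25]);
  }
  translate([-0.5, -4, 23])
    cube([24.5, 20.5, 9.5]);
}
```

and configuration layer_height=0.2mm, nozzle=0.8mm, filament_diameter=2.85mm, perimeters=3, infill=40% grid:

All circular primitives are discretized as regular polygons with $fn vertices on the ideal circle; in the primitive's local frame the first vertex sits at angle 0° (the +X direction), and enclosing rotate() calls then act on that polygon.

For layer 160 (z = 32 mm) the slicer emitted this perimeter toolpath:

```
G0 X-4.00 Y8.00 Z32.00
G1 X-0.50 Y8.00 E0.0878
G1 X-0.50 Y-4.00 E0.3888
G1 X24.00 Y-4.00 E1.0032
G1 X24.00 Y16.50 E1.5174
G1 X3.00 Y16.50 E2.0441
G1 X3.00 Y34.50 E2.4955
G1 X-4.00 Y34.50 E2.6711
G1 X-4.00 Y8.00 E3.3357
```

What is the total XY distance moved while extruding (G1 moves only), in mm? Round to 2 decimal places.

Sum the Euclidean lengths of each G1 segment: total = 133.00 mm.

133.00 mm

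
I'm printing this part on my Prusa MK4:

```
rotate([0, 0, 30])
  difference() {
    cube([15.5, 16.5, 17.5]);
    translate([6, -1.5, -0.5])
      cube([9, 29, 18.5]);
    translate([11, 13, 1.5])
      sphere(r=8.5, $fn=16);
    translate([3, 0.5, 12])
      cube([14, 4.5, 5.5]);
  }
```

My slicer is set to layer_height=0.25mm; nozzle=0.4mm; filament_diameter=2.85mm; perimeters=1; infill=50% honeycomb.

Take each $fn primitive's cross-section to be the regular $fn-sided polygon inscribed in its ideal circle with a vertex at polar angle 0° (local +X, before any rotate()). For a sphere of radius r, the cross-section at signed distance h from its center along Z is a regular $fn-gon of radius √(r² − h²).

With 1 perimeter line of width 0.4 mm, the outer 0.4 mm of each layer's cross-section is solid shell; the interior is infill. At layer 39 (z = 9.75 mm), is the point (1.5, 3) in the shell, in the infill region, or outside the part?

infill

At z = 9.75 mm: the cube is present — its section is the full 15.5×16.5 rectangle; the 9×29 cube at (6, -1.5) contributes its full rectangle; the r=8.5 sphere at (11, 13) slices to a regular 16-gon of circumradius 2.046 (√(r²−h²) with h=8.25 from center); the cube at (3, 0.5) does not reach this height (z outside [12, 17.5]); After the difference (first − rest): starting from the 15.5×16.5 cube, the 9×29 cube at (6, -1.5) partially overlaps it — only the 148.50 mm² overlap (of its 261.00 mm²) is removed, clipping the outline; the r=8.5 sphere at (11, 13) misses the remaining region (no effect) — 2 connected regions; (rotated 30° about Z; rotation is an isometry so areas/perimeters/island counts are preserved). Overall, the cross-section has 2 separate islands. Undo the 30° rotation: the query point maps to (2.799, 1.848) in the un-rotated model frame. The nearest boundary edge runs (6.00, 0.00)→(0.00, 0.00); distance from the point to it = 1.85 mm. (Shell/infill is judged within the island containing the point — the largest one.) The point is inside the cross-section and 1.85 mm from the nearest boundary — more than the 0.4 mm shell width (1 × 0.4), so it's in the infill interior.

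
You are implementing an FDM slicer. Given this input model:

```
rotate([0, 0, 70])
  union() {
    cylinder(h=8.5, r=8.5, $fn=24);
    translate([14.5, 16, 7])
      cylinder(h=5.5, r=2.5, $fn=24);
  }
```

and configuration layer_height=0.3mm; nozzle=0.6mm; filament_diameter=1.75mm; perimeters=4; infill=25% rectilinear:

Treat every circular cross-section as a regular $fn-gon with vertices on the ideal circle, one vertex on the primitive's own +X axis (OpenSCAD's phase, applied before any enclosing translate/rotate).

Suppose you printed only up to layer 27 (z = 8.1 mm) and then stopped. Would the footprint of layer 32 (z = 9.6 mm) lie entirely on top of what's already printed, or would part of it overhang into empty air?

Compare the two slices. At z = 8.1: the cylinder: section is a regular 24-gon, circumradius r=8.5 (area = (24/2)·8.500²·sin(360°/24) = 224.40 mm²); the r=2.5 cylinder at (14.5, 16) contributes a regular 24-gon of circumradius 2.5 (area = (24/2)·2.500²·sin(360°/24) = 19.41 mm²); Taking the union: the 2 present regions are separate (no shared area or edge), so areas and boundary lengths simply add and each stays a separate island — area = 243.81 mm²; (whole slice rotated 70° about Z — lengths, areas and connectivity unchanged). At z = 9.6: the cylinder does not reach this height (z outside [0, 8.5]); the r=2.5 cylinder at (14.5, 16) gives a regular 24-gon of circumradius 2.5 (constant along its height) (area = (24/2)·2.500²·sin(360°/24) = 19.41 mm²); Merging all regions: only the r=2.5 cylinder at (14.5, 16) is present, so the union is just that shape — area = 19.41 mm²; (rotated 70° about Z; rotation is an isometry so areas/perimeters/island counts are preserved). Checking containment: the cross-section at z = 9.6 is a subset of the cross-section at z = 8.1.

entirely on top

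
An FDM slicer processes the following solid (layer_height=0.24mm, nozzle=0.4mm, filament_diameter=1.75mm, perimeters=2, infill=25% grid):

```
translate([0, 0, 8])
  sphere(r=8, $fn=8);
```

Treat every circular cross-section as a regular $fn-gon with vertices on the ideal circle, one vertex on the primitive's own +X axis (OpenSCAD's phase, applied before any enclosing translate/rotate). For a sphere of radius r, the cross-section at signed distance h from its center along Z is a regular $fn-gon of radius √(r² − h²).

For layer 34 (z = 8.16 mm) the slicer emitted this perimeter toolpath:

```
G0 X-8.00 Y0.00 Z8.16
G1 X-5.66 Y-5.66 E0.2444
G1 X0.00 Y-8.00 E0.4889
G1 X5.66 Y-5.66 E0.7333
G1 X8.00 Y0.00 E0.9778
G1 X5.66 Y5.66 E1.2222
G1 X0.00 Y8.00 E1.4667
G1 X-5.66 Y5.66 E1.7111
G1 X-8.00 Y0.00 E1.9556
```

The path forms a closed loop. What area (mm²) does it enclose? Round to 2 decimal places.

Apply the shoelace formula to the sequence of (X, Y) vertices; enclosed area = 181.12 mm².

181.12 mm²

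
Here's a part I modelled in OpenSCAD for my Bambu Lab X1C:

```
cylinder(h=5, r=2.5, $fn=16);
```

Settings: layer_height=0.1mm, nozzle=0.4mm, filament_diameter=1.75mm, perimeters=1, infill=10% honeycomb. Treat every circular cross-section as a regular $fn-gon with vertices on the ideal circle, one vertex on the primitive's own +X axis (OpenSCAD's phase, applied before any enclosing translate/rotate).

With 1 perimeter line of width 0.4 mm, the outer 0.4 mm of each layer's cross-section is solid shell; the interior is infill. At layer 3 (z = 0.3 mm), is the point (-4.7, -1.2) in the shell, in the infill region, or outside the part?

outside

At z = 0.3 mm: the cylinder: section is a regular 16-gon, circumradius r=2.5. Overall, the cross-section is a single solid region. The nearest boundary edge runs (-2.50, 0.00)→(-2.31, -0.96); distance from the point to it = 2.39 mm. The point is not inside any of the regions above, so it lies outside the cross-section (2.39 mm from the nearest boundary).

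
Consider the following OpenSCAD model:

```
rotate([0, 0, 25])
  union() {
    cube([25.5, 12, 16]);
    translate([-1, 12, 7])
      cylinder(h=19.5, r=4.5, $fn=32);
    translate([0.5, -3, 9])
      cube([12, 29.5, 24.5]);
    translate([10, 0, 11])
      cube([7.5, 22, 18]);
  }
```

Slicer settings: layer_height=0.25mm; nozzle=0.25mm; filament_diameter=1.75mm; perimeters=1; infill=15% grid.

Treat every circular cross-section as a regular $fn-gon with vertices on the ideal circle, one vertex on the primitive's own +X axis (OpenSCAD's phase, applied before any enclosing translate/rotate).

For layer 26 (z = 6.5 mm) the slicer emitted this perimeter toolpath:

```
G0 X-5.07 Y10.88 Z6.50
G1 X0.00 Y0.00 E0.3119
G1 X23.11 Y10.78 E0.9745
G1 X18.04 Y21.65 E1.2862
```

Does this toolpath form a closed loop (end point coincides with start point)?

Start point (G0): (-5.07, 10.88). End point (last G1): the path does not return to the start — open.

no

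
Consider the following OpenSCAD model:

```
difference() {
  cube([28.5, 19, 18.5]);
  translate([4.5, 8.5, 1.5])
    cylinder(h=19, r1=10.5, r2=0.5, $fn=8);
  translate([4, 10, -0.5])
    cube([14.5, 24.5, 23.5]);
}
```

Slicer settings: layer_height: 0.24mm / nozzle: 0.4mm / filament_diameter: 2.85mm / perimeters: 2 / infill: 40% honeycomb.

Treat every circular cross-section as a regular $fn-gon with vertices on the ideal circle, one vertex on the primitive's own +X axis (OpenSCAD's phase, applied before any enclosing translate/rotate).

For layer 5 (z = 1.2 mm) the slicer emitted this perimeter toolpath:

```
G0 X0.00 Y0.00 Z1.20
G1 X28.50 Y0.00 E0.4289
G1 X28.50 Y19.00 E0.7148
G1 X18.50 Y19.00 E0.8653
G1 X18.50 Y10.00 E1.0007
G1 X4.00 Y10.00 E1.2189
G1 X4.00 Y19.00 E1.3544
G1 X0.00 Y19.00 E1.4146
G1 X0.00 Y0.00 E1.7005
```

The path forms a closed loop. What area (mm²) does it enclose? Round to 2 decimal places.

Apply the shoelace formula to the sequence of (X, Y) vertices; enclosed area = 411.00 mm².

411.00 mm²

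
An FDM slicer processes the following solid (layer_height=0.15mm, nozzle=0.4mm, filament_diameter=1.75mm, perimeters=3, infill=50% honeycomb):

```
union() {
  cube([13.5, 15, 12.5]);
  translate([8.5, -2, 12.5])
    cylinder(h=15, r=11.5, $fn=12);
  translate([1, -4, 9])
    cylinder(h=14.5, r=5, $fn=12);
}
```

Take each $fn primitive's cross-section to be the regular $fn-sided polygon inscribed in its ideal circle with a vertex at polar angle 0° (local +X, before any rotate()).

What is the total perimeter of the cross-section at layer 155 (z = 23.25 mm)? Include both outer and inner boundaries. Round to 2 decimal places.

At z = 23.25 mm: the cube is absent (z outside [0, 12.5]); the cylinder at (8.5, -2): section is a regular 12-gon, circumradius r=11.5 (perimeter = 2·12·11.500·sin(180°/12) = 71.43 mm); the r=5 cylinder at (1, -4) gives a regular 12-gon of circumradius 5 (constant along its height) (perimeter = 2·12·5.000·sin(180°/12) = 31.06 mm); Merging all regions: the regions partially overlap (shared area 67.00 mm²), so the edge portions inside another operand are dropped and the merged outline is re-measured after clipping — boundary = 72.70 mm. Overall, the cross-section is a single solid region. Total boundary length (outer) = 72.70 mm.

72.70 mm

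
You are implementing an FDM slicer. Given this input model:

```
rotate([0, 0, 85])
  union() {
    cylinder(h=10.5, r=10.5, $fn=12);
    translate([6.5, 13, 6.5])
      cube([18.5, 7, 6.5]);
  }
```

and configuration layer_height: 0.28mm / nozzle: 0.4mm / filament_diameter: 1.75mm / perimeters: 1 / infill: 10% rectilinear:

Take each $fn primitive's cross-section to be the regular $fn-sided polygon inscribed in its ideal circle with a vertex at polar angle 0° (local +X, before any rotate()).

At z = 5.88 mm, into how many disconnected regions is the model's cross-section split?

1

At z = 5.88 mm: the r=10.5 cylinder gives a regular 12-gon of circumradius 10.5 (constant along its height); the cube at (6.5, 13) is not intersected at this z (z outside [6.5, 13]); Taking the union: only the r=10.5 cylinder is present, so the union is just that shape — 1 connected region; (whole slice rotated 85° about Z — lengths, areas and connectivity unchanged). The result has 1 disconnected region.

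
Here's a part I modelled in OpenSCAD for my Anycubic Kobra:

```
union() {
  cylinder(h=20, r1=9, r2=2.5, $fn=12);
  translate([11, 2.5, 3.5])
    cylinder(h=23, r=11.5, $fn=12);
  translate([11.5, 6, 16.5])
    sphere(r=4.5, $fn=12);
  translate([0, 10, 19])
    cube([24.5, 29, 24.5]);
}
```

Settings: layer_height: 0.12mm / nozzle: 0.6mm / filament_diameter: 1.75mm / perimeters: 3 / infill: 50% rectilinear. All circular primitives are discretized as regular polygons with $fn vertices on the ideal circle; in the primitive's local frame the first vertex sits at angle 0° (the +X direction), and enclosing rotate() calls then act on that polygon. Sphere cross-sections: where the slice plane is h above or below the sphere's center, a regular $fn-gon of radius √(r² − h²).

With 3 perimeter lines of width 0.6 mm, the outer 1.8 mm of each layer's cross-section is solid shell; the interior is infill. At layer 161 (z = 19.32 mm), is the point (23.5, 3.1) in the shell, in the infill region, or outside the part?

outside

At z = 19.32 mm: the cone contributes a regular 12-gon of circumradius 2.721 (interpolated between r1=9 and r2=2.5 at t=0.966); the r=11.5 cylinder at (11, 2.5) contributes a regular 12-gon of circumradius 11.5; the r=4.5 sphere at (11.5, 6) slices to a regular 12-gon of circumradius 3.507 (√(r²−h²) with h=2.82 from center); the cube at (0, 10) (footprint 24.5×29) is included at this height; Taking the union: the regions partially overlap (shared area 90.32 mm²), so overlapping operands fuse into one piece — 1 connected region. Overall, the cross-section is a single solid region. The nearest boundary edge runs (20.96, 8.25)→(22.50, 2.50); distance from the point to it = 1.12 mm. The point is not inside any of the regions above, so it lies outside the cross-section (1.12 mm from the nearest boundary).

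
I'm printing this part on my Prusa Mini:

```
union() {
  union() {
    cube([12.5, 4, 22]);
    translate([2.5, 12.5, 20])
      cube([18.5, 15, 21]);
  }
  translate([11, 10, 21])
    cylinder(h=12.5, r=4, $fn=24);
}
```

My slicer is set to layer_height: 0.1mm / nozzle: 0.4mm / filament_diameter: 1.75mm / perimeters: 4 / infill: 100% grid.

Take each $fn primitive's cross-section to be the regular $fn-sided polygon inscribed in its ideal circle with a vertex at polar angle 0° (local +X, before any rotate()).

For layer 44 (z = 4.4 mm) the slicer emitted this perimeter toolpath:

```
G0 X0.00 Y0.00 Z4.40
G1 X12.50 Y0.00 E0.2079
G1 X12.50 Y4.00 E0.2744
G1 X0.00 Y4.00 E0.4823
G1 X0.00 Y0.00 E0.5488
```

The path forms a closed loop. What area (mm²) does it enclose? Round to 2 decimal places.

50.00 mm²

Apply the shoelace formula to the sequence of (X, Y) vertices; enclosed area = 50.00 mm².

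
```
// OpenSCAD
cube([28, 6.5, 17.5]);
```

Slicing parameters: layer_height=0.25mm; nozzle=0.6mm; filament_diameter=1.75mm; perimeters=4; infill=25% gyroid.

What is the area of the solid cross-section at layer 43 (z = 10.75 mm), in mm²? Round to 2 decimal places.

182.00 mm²

At z = 10.75 mm: the cube (footprint 28×6.5) is included at this height (area 182.00 mm²). Overall, the cross-section is a single solid region. Net area = 182.00 mm².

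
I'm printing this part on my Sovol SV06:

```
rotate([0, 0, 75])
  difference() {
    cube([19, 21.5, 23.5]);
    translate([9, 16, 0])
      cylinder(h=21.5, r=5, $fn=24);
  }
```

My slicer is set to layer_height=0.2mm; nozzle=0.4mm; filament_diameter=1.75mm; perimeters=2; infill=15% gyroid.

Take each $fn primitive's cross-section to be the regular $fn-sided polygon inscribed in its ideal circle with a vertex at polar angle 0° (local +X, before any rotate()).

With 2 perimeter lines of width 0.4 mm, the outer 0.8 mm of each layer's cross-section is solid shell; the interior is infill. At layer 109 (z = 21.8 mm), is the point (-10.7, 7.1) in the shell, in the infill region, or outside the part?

infill

At z = 21.8 mm: the cube (footprint 19×21.5) is included at this height; the cylinder at (9, 16) does not reach this height (z outside [0, 21.5]); Subtracting the remaining from the first: none of the subtracted shapes is present at this height, so the 19×21.5 cube is unchanged — 1 connected region; (whole slice rotated 75° about Z — lengths, areas and connectivity unchanged). Overall, the cross-section is a single solid region. Undo the 75° rotation: the query point maps to (4.089, 12.173) in the un-rotated model frame. The nearest boundary edge runs (0.00, 21.50)→(0.00, 0.00); distance from the point to it = 4.09 mm. The point is inside the cross-section and 4.09 mm from the nearest boundary — more than the 0.8 mm shell width (2 × 0.4), so it's in the infill interior.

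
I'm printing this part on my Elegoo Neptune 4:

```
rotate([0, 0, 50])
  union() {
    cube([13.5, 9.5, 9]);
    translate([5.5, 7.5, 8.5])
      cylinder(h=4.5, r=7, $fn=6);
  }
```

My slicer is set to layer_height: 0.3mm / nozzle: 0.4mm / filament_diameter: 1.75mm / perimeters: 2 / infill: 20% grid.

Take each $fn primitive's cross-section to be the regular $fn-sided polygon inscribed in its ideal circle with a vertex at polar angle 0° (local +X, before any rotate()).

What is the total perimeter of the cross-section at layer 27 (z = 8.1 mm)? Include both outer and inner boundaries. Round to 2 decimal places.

46.00 mm

At z = 8.1 mm: the cube is present — its section is the full 13.5×9.5 rectangle (perimeter 46.00 mm); the cylinder at (5.5, 7.5) is absent (z outside [8.5, 13]); Taking the union: only the 13.5×9.5 cube is present, so the union is just that shape — boundary = 46.00 mm; (whole slice rotated 50° about Z — lengths, areas and connectivity unchanged). Overall, the cross-section is a single solid region. Total boundary length (outer) = 46.00 mm.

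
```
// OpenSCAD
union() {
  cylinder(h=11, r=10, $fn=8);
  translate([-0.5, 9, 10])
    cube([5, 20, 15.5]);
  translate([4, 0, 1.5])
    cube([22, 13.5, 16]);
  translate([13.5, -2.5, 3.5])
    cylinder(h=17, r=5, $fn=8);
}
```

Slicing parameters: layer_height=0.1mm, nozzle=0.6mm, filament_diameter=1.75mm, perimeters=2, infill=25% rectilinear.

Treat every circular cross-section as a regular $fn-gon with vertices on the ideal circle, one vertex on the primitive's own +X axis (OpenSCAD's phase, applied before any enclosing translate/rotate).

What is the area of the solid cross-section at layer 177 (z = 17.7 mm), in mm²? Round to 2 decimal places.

At z = 17.7 mm: the cylinder is absent (z outside [0, 11]); the 5×20 cube at (-0.5, 9) contributes its full rectangle (area 100.00 mm²); the cube at (4, 0) is not intersected at this z (z outside [1.5, 17.5]); the cylinder at (13.5, -2.5): section is a regular 8-gon, circumradius r=5 (area = (8/2)·5.000²·sin(360°/8) = 70.71 mm²); Combining (union): the 2 present regions are separate (no shared area or edge), so areas and boundary lengths simply add and each stays a separate island — area = 170.71 mm². Overall, the cross-section has 2 separate islands. Net area = 170.71 mm².

170.71 mm²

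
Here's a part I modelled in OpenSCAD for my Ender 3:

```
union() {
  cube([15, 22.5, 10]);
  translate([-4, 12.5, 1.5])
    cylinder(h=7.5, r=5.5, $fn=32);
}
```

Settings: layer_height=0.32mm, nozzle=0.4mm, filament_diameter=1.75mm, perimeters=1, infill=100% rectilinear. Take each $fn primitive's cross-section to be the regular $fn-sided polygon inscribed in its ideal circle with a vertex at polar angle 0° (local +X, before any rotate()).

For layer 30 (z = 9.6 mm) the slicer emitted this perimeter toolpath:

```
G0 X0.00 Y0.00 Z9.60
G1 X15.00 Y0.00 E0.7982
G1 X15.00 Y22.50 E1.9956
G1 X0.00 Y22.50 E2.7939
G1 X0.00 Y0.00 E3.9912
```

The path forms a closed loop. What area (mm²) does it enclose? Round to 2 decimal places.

Apply the shoelace formula to the sequence of (X, Y) vertices; enclosed area = 337.50 mm².

337.50 mm²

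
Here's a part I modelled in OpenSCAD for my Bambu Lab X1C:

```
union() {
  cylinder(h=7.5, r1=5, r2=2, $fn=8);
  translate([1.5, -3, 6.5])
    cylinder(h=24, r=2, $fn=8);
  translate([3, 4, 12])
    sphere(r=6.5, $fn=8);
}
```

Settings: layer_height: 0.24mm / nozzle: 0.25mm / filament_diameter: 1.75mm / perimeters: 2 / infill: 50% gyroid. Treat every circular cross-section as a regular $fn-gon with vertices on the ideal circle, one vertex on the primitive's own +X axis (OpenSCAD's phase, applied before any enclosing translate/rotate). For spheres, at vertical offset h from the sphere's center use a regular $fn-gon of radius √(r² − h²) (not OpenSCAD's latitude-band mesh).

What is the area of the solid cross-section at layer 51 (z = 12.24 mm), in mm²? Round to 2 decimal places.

128.80 mm²

At z = 12.24 mm: the cone does not reach this height (z outside [0, 7.5]); the cylinder at (1.5, -3): section is a regular 8-gon, circumradius r=2 (area = (8/2)·2.000²·sin(360°/8) = 11.31 mm²); the r=6.5 sphere at (3, 4) contributes a regular 8-gon of circumradius √(6.5²−0.24²) = 6.496 (area = (8/2)·6.496²·sin(360°/8) = 119.34 mm²); Taking the union: the regions partially overlap — summed areas 130.65 mm² minus the doubly-counted overlap 1.85 mm² gives 128.80 mm² — area = 128.80 mm². Overall, the cross-section is a single solid region. Net area = 128.80 mm².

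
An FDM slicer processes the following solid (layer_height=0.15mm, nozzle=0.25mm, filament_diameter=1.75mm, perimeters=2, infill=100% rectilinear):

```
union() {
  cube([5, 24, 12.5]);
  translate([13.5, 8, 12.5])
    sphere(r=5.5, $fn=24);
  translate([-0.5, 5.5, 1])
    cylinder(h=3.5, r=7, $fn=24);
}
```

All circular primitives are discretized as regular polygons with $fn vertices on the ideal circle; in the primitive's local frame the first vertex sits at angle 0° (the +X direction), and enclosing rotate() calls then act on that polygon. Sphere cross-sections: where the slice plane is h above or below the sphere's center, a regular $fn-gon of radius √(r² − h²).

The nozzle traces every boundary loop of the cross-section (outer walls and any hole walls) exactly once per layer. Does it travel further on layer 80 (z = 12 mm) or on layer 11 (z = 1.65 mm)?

layer 80 (z = 12 mm)

Layer 80 (z = 12): the cube is present — its section is the full 5×24 rectangle (perimeter 58.00 mm); the r=5.5 sphere at (13.5, 8) slices to a regular 24-gon of circumradius 5.477 (√(r²−h²) with h=0.5 from center) (perimeter = 2·24·5.477·sin(180°/24) = 34.32 mm); the cylinder at (-0.5, 5.5) does not reach this height (z outside [1, 4.5]); Taking the union: the 2 present regions are separate (no shared area or edge), so areas and boundary lengths simply add and each stays a separate island — boundary = 92.32 mm. So its perimeter = 92.32 mm. Layer 11 (z = 1.65): the 5×24 cube contributes its full rectangle (perimeter 58.00 mm); the sphere at (13.5, 8) is absent (|z−center|=10.850 > r=5.5); the r=7 cylinder at (-0.5, 5.5) gives a regular 24-gon of circumradius 7 (constant along its height) (perimeter = 2·24·7.000·sin(180°/24) = 43.86 mm); Merging all regions: the regions partially overlap (shared area 57.12 mm²), so the edge portions inside another operand are dropped and the merged outline is re-measured after clipping — boundary = 69.54 mm. So its perimeter = 69.54 mm. Layer 80 is larger (92.32 vs 69.54 mm).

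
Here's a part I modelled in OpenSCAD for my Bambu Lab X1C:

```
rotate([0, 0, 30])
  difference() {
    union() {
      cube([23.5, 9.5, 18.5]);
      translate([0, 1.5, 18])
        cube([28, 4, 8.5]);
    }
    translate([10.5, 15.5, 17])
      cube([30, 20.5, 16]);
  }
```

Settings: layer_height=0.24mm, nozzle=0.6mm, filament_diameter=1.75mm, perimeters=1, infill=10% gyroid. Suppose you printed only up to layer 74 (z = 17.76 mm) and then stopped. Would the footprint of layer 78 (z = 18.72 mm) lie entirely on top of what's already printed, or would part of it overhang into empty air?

part overhangs

Compare the two slices. At z = 17.76: the cube (footprint 23.5×9.5) is included at this height (area 223.25 mm²); the cube at (0, 1.5) does not reach this height (z outside [18, 26.5]); Taking the union: only the 23.5×9.5 cube is present, so the union is just that shape — area = 223.25 mm²; the cube at (10.5, 15.5) is present — its section is the full 30×20.5 rectangle (area 615.00 mm²); Subtracting the remaining from the first: starting from the result so far (223.25 mm²), the 30×20.5 cube at (10.5, 15.5) misses the remaining region (no effect) — area = 223.25 mm²; (rotated 30° about Z; rotation is an isometry so areas/perimeters/island counts are preserved). At z = 18.72: the cube is not intersected at this z (z outside [0, 18.5]); the 28×4 cube at (0, 1.5) contributes its full rectangle (area 112.00 mm²); Taking the union: only the 28×4 cube at (0, 1.5) is present, so the union is just that shape — area = 112.00 mm²; the cube at (10.5, 15.5) is present — its section is the full 30×20.5 rectangle (area 615.00 mm²); Subtracting the remaining from the first: starting from the result so far (112.00 mm²), the 30×20.5 cube at (10.5, 15.5) misses the remaining region (no effect) — area = 112.00 mm²; (whole slice rotated 30° about Z — lengths, areas and connectivity unchanged). Checking containment: at z = 18.72 the cross-section extends beyond the z = 17.76 cross-section by about 18.00 mm².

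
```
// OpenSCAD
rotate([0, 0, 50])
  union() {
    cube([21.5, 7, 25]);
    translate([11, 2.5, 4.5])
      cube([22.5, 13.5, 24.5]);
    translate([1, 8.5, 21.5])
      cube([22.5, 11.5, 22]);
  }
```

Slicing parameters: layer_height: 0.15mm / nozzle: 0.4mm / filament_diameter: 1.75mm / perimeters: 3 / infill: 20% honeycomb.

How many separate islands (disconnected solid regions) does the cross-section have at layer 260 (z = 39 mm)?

At z = 39 mm: the cube is absent (z outside [0, 25]); the cube at (11, 2.5) does not reach this height (z outside [4.5, 29]); the cube at (1, 8.5) (footprint 22.5×11.5) is included at this height; Taking the union: only the 22.5×11.5 cube at (1, 8.5) is present, so the union is just that shape — 1 connected region; (whole slice rotated 50° about Z — lengths, areas and connectivity unchanged). Overall, the cross-section is a single solid region. Island count = 1.

1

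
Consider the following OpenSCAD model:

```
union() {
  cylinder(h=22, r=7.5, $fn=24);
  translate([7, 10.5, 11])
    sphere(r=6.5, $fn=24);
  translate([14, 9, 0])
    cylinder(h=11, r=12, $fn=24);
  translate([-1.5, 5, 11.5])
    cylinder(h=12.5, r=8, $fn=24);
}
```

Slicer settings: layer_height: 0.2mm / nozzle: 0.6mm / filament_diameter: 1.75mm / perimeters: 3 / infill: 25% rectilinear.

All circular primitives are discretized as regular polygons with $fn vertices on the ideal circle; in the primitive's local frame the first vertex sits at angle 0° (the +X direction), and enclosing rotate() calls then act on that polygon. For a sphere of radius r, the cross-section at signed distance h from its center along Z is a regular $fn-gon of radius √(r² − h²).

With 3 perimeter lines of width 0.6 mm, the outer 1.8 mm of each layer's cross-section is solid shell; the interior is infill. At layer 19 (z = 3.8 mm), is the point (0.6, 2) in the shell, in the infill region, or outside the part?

At z = 3.8 mm: the cylinder: section is a regular 24-gon, circumradius r=7.5; the sphere at (7, 10.5) does not reach this height (|z−center|=7.200 > r=6.5); the r=12 cylinder at (14, 9) gives a regular 24-gon of circumradius 12 (constant along its height); the cylinder at (-1.5, 5) is not intersected at this z (z outside [11.5, 24]); Taking the union: the regions partially overlap (shared area 17.86 mm²), so overlapping operands fuse into one piece — 1 connected region. Overall, the cross-section is a single solid region. The nearest boundary edge runs (0.00, 7.50)→(1.94, 7.24); distance from the point to it = 5.37 mm. The point is inside the cross-section and 5.37 mm from the nearest boundary — more than the 1.8 mm shell width (3 × 0.6), so it's in the infill interior.

infill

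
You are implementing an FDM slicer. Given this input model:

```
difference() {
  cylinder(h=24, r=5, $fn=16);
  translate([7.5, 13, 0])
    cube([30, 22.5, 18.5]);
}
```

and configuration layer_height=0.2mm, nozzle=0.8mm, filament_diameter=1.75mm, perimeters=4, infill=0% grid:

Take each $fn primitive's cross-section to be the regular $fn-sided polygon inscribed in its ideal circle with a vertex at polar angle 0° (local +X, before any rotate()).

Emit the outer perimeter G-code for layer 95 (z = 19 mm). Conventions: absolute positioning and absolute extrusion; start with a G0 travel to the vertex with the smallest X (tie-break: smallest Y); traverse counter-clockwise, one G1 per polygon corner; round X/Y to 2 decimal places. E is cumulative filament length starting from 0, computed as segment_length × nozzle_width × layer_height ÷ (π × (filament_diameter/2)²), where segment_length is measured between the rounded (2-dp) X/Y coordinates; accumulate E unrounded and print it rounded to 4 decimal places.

At z = 19 mm: the r=5 cylinder gives a regular 16-gon of circumradius 5 (constant along its height); the cube at (7.5, 13) is not intersected at this z (z outside [0, 18.5]); Taking the first minus the rest: none of the subtracted shapes is present at this height, so the r=5 cylinder is unchanged — 1 connected region. The outline is a single polygon with 16 vertices. Extrusion per mm of travel: 0.8 × 0.2 / (π × 0.875²) = 0.066520. Accumulating E over each segment gives final E = 2.0769.

G0 X-5.00 Y0.00 Z19.00
G1 X-4.62 Y-1.91 E0.1295
G1 X-3.54 Y-3.54 E0.2596
G1 X-1.91 Y-4.62 E0.3897
G1 X0.00 Y-5.00 E0.5192
G1 X1.91 Y-4.62 E0.6488
G1 X3.54 Y-3.54 E0.7788
G1 X4.62 Y-1.91 E0.9089
G1 X5.00 Y0.00 E1.0385
G1 X4.62 Y1.91 E1.1680
G1 X3.54 Y3.54 E1.2981
G1 X1.91 Y4.62 E1.4281
G1 X0.00 Y5.00 E1.5577
G1 X-1.91 Y4.62 E1.6872
G1 X-3.54 Y3.54 E1.8173
G1 X-4.62 Y1.91 E1.9474
G1 X-5.00 Y0.00 E2.0769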